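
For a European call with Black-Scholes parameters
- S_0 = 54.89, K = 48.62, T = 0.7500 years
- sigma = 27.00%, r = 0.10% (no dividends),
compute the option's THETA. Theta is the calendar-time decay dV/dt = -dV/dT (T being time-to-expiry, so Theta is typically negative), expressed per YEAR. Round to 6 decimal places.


Answer: Theta = -2.815349

Derivation:
d1 = 0.6388646467; d2 = 0.4050377877
phi(d1) = 0.3252983390; exp(-qT) = 1.0000000000; exp(-rT) = 0.9992502812
Theta = -S*exp(-qT)*phi(d1)*sigma/(2*sqrt(T)) - r*K*exp(-rT)*N(d2) + q*S*exp(-qT)*N(d1)
N(d1) = 0.7385445057; N(d2) = 0.6572751325; sqrt(T) = 0.8660254038
Term 1 = -54.8900 * 1.0000000000 * 0.3252983390 * 0.2700 / (2 * 0.8660254038) = -2.7834166021
Term 2 = -0.0010 * 48.6200 * 0.9992502812 * 0.6572751325 = -0.0319327584
Term 3 = 0 (no dividend yield, q = 0)
Theta = -2.7834166021 + (-0.0319327584) + (0.0000000000) = -2.815349


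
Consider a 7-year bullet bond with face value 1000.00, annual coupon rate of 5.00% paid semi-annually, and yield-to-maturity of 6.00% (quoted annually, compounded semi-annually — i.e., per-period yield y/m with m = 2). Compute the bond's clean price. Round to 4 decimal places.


Coupon per period c = face * coupon_rate / m = 25.000000
Periods per year m = 2; per-period yield y/m = 0.030000
Number of cashflows N = 14
Cashflows (t years, CF_t, discount factor 1/(1+y/m)^(m*t), PV):
  t = 0.5000: CF_t = 25.000000, DF = 0.970874, PV = 24.271845
  t = 1.0000: CF_t = 25.000000, DF = 0.942596, PV = 23.564898
  t = 1.5000: CF_t = 25.000000, DF = 0.915142, PV = 22.878541
  t = 2.0000: CF_t = 25.000000, DF = 0.888487, PV = 22.212176
  t = 2.5000: CF_t = 25.000000, DF = 0.862609, PV = 21.565220
  t = 3.0000: CF_t = 25.000000, DF = 0.837484, PV = 20.937106
  t = 3.5000: CF_t = 25.000000, DF = 0.813092, PV = 20.327288
  t = 4.0000: CF_t = 25.000000, DF = 0.789409, PV = 19.735231
  t = 4.5000: CF_t = 25.000000, DF = 0.766417, PV = 19.160418
  t = 5.0000: CF_t = 25.000000, DF = 0.744094, PV = 18.602348
  t = 5.5000: CF_t = 25.000000, DF = 0.722421, PV = 18.060532
  t = 6.0000: CF_t = 25.000000, DF = 0.701380, PV = 17.534497
  t = 6.5000: CF_t = 25.000000, DF = 0.680951, PV = 17.023783
  t = 7.0000: CF_t = 1025.000000, DF = 0.661118, PV = 677.645751
Price P = sum_t PV_t = 943.519634

Answer: Price = 943.5196


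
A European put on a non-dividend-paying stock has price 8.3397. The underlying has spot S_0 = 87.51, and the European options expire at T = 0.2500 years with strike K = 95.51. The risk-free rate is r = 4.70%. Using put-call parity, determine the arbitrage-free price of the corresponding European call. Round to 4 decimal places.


Answer: Call price = 1.4554

Derivation:
Put-call parity: C - P = S_0 * exp(-qT) - K * exp(-rT).
S_0 * exp(-qT) = 87.5100 * 1.00000000 = 87.51000000
K * exp(-rT) = 95.5100 * 0.98831876 = 94.39432493
C = P + S*exp(-qT) - K*exp(-rT)
C = 8.3397 + 87.51000000 - 94.39432493 = 1.4554


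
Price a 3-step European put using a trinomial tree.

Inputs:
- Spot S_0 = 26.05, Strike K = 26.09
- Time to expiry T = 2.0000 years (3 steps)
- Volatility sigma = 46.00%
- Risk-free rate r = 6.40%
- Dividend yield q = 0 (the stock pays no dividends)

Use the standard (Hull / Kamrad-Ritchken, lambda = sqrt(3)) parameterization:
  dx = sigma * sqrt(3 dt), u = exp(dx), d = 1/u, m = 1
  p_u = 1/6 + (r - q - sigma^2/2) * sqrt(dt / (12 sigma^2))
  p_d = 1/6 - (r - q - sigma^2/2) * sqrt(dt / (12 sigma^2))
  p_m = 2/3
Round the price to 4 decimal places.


Answer: Price = V(0,0) = 4.2552

Derivation:
dt = T/N = 0.666667; dx = sigma*sqrt(3*dt) = 0.650538
u = exp(dx) = 1.916572; d = 1/u = 0.521765
p_u = 0.145249, p_m = 0.666667, p_d = 0.188085
Discount per step: exp(-r*dt) = 0.958231
Stock lattice S(k, j) with j the centered position index:
  k=0: S(0,+0) = 26.0500
  k=1: S(1,-1) = 13.5920; S(1,+0) = 26.0500; S(1,+1) = 49.9267
  k=2: S(2,-2) = 7.0918; S(2,-1) = 13.5920; S(2,+0) = 26.0500; S(2,+1) = 49.9267; S(2,+2) = 95.6881
  k=3: S(3,-3) = 3.7003; S(3,-2) = 7.0918; S(3,-1) = 13.5920; S(3,+0) = 26.0500; S(3,+1) = 49.9267; S(3,+2) = 95.6881; S(3,+3) = 183.3932
Terminal payoffs V(N, j) = max(K - S_T, 0):
  V(3,-3) = 22.389740; V(3,-2) = 18.998185; V(3,-1) = 12.498025; V(3,+0) = 0.040000; V(3,+1) = 0.000000; V(3,+2) = 0.000000; V(3,+3) = 0.000000
Backward induction: V(k, j) = exp(-r*dt) * [p_u * V(k+1, j+1) + p_m * V(k+1, j) + p_d * V(k+1, j-1)]
  V(2,-2) = exp(-r*dt) * [p_u*12.498025 + p_m*18.998185 + p_d*22.389740] = 17.911198
  V(2,-1) = exp(-r*dt) * [p_u*0.040000 + p_m*12.498025 + p_d*18.998185] = 11.413580
  V(2,+0) = exp(-r*dt) * [p_u*0.000000 + p_m*0.040000 + p_d*12.498025] = 2.278055
  V(2,+1) = exp(-r*dt) * [p_u*0.000000 + p_m*0.000000 + p_d*0.040000] = 0.007209
  V(2,+2) = exp(-r*dt) * [p_u*0.000000 + p_m*0.000000 + p_d*0.000000] = 0.000000
  V(1,-1) = exp(-r*dt) * [p_u*2.278055 + p_m*11.413580 + p_d*17.911198] = 10.836403
  V(1,+0) = exp(-r*dt) * [p_u*0.007209 + p_m*2.278055 + p_d*11.413580] = 3.513326
  V(1,+1) = exp(-r*dt) * [p_u*0.000000 + p_m*0.007209 + p_d*2.278055] = 0.415176
  V(0,+0) = exp(-r*dt) * [p_u*0.415176 + p_m*3.513326 + p_d*10.836403] = 4.255200


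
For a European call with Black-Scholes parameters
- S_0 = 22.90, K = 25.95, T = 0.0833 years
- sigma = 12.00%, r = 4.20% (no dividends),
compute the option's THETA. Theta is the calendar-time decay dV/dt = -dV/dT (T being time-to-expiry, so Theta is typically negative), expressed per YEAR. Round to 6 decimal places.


d1 = -3.4918298311; d2 = -3.5264639184
phi(d1) = 0.0008979678; exp(-qT) = 1.0000000000; exp(-rT) = 0.9965075130
Theta = -S*exp(-qT)*phi(d1)*sigma/(2*sqrt(T)) - r*K*exp(-rT)*N(d2) + q*S*exp(-qT)*N(d1)
N(d1) = 0.0002398619; N(d2) = 0.0002105743; sqrt(T) = 0.2886173938
Term 1 = -22.9000 * 1.0000000000 * 0.0008979678 * 0.1200 / (2 * 0.2886173938) = -0.0042748905
Term 2 = -0.0420 * 25.9500 * 0.9965075130 * 0.0002105743 = -0.0002287034
Term 3 = 0 (no dividend yield, q = 0)
Theta = -0.0042748905 + (-0.0002287034) + (0.0000000000) = -0.004504

Answer: Theta = -0.004504


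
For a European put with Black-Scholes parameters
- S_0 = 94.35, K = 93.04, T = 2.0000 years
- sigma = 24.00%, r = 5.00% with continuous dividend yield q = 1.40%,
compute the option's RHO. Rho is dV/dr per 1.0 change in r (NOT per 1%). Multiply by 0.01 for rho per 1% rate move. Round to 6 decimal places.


Answer: Rho = -78.575754

Derivation:
d1 = 0.4230318279; d2 = 0.0836205729
phi(d1) = 0.3647961783; exp(-qT) = 0.9723883668; exp(-rT) = 0.9048374180
N(-d2) = 0.4666790547
Rho = -K*T*exp(-rT)*N(-d2) = -93.0400 * 2.0000 * 0.9048374180 * 0.4666790547 = -78.575754


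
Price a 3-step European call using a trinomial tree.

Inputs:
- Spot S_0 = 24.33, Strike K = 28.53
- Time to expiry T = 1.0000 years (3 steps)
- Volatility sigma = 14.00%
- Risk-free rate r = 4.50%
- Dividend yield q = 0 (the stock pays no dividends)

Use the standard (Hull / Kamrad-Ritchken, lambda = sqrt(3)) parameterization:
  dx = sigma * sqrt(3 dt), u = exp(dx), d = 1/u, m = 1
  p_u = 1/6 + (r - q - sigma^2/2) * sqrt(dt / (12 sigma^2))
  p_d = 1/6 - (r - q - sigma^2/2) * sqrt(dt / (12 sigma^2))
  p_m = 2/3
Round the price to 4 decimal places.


dt = T/N = 0.333333; dx = sigma*sqrt(3*dt) = 0.140000
u = exp(dx) = 1.150274; d = 1/u = 0.869358
p_u = 0.208571, p_m = 0.666667, p_d = 0.124762
Discount per step: exp(-r*dt) = 0.985112
Stock lattice S(k, j) with j the centered position index:
  k=0: S(0,+0) = 24.3300
  k=1: S(1,-1) = 21.1515; S(1,+0) = 24.3300; S(1,+1) = 27.9862
  k=2: S(2,-2) = 18.3882; S(2,-1) = 21.1515; S(2,+0) = 24.3300; S(2,+1) = 27.9862; S(2,+2) = 32.1917
  k=3: S(3,-3) = 15.9859; S(3,-2) = 18.3882; S(3,-1) = 21.1515; S(3,+0) = 24.3300; S(3,+1) = 27.9862; S(3,+2) = 32.1917; S(3,+3) = 37.0293
Terminal payoffs V(N, j) = max(S_T - K, 0):
  V(3,-3) = 0.000000; V(3,-2) = 0.000000; V(3,-1) = 0.000000; V(3,+0) = 0.000000; V(3,+1) = 0.000000; V(3,+2) = 3.661748; V(3,+3) = 8.499325
Backward induction: V(k, j) = exp(-r*dt) * [p_u * V(k+1, j+1) + p_m * V(k+1, j) + p_d * V(k+1, j-1)]
  V(2,-2) = exp(-r*dt) * [p_u*0.000000 + p_m*0.000000 + p_d*0.000000] = 0.000000
  V(2,-1) = exp(-r*dt) * [p_u*0.000000 + p_m*0.000000 + p_d*0.000000] = 0.000000
  V(2,+0) = exp(-r*dt) * [p_u*0.000000 + p_m*0.000000 + p_d*0.000000] = 0.000000
  V(2,+1) = exp(-r*dt) * [p_u*3.661748 + p_m*0.000000 + p_d*0.000000] = 0.752366
  V(2,+2) = exp(-r*dt) * [p_u*8.499325 + p_m*3.661748 + p_d*0.000000] = 4.151145
  V(1,-1) = exp(-r*dt) * [p_u*0.000000 + p_m*0.000000 + p_d*0.000000] = 0.000000
  V(1,+0) = exp(-r*dt) * [p_u*0.752366 + p_m*0.000000 + p_d*0.000000] = 0.154586
  V(1,+1) = exp(-r*dt) * [p_u*4.151145 + p_m*0.752366 + p_d*0.000000] = 1.347030
  V(0,+0) = exp(-r*dt) * [p_u*1.347030 + p_m*0.154586 + p_d*0.000000] = 0.378292

Answer: Price = V(0,0) = 0.3783


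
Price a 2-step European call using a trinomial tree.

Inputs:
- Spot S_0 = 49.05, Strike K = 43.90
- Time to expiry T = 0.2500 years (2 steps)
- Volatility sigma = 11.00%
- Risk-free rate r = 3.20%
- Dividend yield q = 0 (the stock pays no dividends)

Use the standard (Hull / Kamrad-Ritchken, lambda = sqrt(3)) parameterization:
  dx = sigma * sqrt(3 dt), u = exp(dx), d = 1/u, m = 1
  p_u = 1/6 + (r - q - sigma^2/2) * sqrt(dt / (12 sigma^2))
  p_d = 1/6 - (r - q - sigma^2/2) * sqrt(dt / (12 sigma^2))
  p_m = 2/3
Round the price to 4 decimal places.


Answer: Price = V(0,0) = 5.5201

Derivation:
dt = T/N = 0.125000; dx = sigma*sqrt(3*dt) = 0.067361
u = exp(dx) = 1.069682; d = 1/u = 0.934858
p_u = 0.190744, p_m = 0.666667, p_d = 0.142589
Discount per step: exp(-r*dt) = 0.996008
Stock lattice S(k, j) with j the centered position index:
  k=0: S(0,+0) = 49.0500
  k=1: S(1,-1) = 45.8548; S(1,+0) = 49.0500; S(1,+1) = 52.4679
  k=2: S(2,-2) = 42.8677; S(2,-1) = 45.8548; S(2,+0) = 49.0500; S(2,+1) = 52.4679; S(2,+2) = 56.1239
Terminal payoffs V(N, j) = max(S_T - K, 0):
  V(2,-2) = 0.000000; V(2,-1) = 1.954770; V(2,+0) = 5.150000; V(2,+1) = 8.567879; V(2,+2) = 12.223921
Backward induction: V(k, j) = exp(-r*dt) * [p_u * V(k+1, j+1) + p_m * V(k+1, j) + p_d * V(k+1, j-1)]
  V(1,-1) = exp(-r*dt) * [p_u*5.150000 + p_m*1.954770 + p_d*0.000000] = 2.276388
  V(1,+0) = exp(-r*dt) * [p_u*8.567879 + p_m*5.150000 + p_d*1.954770] = 5.324992
  V(1,+1) = exp(-r*dt) * [p_u*12.223921 + p_m*8.567879 + p_d*5.150000] = 8.742853
  V(0,+0) = exp(-r*dt) * [p_u*8.742853 + p_m*5.324992 + p_d*2.276388] = 5.520105


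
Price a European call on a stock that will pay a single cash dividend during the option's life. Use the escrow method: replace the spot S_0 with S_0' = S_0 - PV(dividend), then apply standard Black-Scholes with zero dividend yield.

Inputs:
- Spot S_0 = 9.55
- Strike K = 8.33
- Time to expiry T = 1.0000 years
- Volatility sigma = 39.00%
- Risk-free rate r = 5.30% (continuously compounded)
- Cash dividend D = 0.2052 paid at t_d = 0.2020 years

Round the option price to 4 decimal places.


Answer: Price = 2.1769

Derivation:
PV(D) = D * exp(-r * t_d) = 0.2052 * 0.98935111 = 0.20301485
S_0' = S_0 - PV(D) = 9.5500 - 0.20301485 = 9.34698515
d1 = (ln(S_0'/K) + (r + sigma^2/2)*T) / (sigma*sqrt(T)) = 0.62625741
d2 = d1 - sigma*sqrt(T) = 0.23625741
exp(-rT) = 0.94838001
N(d1) = 0.73442694; N(d2) = 0.59338354
C = S_0' * N(d1) - K * exp(-rT) * N(d2) = 9.34698515 * 0.73442694 - 8.3300 * 0.94838001 * 0.59338354 = 2.1769


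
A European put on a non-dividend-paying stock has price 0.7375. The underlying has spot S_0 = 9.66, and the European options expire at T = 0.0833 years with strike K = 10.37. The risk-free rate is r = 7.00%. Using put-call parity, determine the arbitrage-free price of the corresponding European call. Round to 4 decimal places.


Put-call parity: C - P = S_0 * exp(-qT) - K * exp(-rT).
S_0 * exp(-qT) = 9.6600 * 1.00000000 = 9.66000000
K * exp(-rT) = 10.3700 * 0.99418597 = 10.30970848
C = P + S*exp(-qT) - K*exp(-rT)
C = 0.7375 + 9.66000000 - 10.30970848 = 0.0878

Answer: Call price = 0.0878


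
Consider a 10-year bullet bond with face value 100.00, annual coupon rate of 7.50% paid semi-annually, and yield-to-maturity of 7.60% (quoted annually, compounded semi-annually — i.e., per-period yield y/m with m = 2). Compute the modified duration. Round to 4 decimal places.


Coupon per period c = face * coupon_rate / m = 3.750000
Periods per year m = 2; per-period yield y/m = 0.038000
Number of cashflows N = 20
Cashflows (t years, CF_t, discount factor 1/(1+y/m)^(m*t), PV):
  t = 0.5000: CF_t = 3.750000, DF = 0.963391, PV = 3.612717
  t = 1.0000: CF_t = 3.750000, DF = 0.928122, PV = 3.480459
  t = 1.5000: CF_t = 3.750000, DF = 0.894145, PV = 3.353044
  t = 2.0000: CF_t = 3.750000, DF = 0.861411, PV = 3.230293
  t = 2.5000: CF_t = 3.750000, DF = 0.829876, PV = 3.112035
  t = 3.0000: CF_t = 3.750000, DF = 0.799495, PV = 2.998107
  t = 3.5000: CF_t = 3.750000, DF = 0.770227, PV = 2.888350
  t = 4.0000: CF_t = 3.750000, DF = 0.742030, PV = 2.782611
  t = 4.5000: CF_t = 3.750000, DF = 0.714865, PV = 2.680742
  t = 5.0000: CF_t = 3.750000, DF = 0.688694, PV = 2.582603
  t = 5.5000: CF_t = 3.750000, DF = 0.663482, PV = 2.488057
  t = 6.0000: CF_t = 3.750000, DF = 0.639193, PV = 2.396972
  t = 6.5000: CF_t = 3.750000, DF = 0.615793, PV = 2.309222
  t = 7.0000: CF_t = 3.750000, DF = 0.593249, PV = 2.224684
  t = 7.5000: CF_t = 3.750000, DF = 0.571531, PV = 2.143241
  t = 8.0000: CF_t = 3.750000, DF = 0.550608, PV = 2.064779
  t = 8.5000: CF_t = 3.750000, DF = 0.530451, PV = 1.989190
  t = 9.0000: CF_t = 3.750000, DF = 0.511031, PV = 1.916368
  t = 9.5000: CF_t = 3.750000, DF = 0.492323, PV = 1.846212
  t = 10.0000: CF_t = 103.750000, DF = 0.474300, PV = 49.208603
Price P = sum_t PV_t = 99.308289
First compute Macaulay numerator sum_t t * PV_t:
  t * PV_t at t = 0.5000: 1.806358
  t * PV_t at t = 1.0000: 3.480459
  t * PV_t at t = 1.5000: 5.029565
  t * PV_t at t = 2.0000: 6.460585
  t * PV_t at t = 2.5000: 7.780088
  t * PV_t at t = 3.0000: 8.994321
  t * PV_t at t = 3.5000: 10.109224
  t * PV_t at t = 4.0000: 11.130443
  t * PV_t at t = 4.5000: 12.063341
  t * PV_t at t = 5.0000: 12.913017
  t * PV_t at t = 5.5000: 13.684315
  t * PV_t at t = 6.0000: 14.381834
  t * PV_t at t = 6.5000: 15.009943
  t * PV_t at t = 7.0000: 15.572788
  t * PV_t at t = 7.5000: 16.074306
  t * PV_t at t = 8.0000: 16.518233
  t * PV_t at t = 8.5000: 16.908115
  t * PV_t at t = 9.0000: 17.247312
  t * PV_t at t = 9.5000: 17.539013
  t * PV_t at t = 10.0000: 492.086029
Macaulay duration D = 714.789290 / 99.308289 = 7.197680
Modified duration = D / (1 + y/m) = 7.197680 / (1 + 0.038000) = 6.934181

Answer: Modified duration = 6.9342


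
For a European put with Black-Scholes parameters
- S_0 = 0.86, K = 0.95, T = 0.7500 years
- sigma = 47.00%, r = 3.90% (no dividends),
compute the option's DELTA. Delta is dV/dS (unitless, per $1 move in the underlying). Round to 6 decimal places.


Answer: Delta = -0.487694

Derivation:
d1 = 0.0308523814; d2 = -0.3761795584
phi(d1) = 0.3987524551; exp(-qT) = 1.0000000000; exp(-rT) = 0.9711736407
N(-d1) = 0.4876936330
Delta = -exp(-qT) * N(-d1) = -1.0000000000 * 0.4876936330 = -0.487694


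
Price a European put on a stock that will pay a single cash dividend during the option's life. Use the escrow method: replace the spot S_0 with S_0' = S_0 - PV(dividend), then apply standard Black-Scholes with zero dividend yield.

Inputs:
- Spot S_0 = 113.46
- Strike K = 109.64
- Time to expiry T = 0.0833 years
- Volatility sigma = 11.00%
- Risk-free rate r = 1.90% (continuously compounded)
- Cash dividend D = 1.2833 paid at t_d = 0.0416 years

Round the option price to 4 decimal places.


PV(D) = D * exp(-r * t_d) = 1.2833 * 0.99920991 = 1.28228608
S_0' = S_0 - PV(D) = 113.4600 - 1.28228608 = 112.17771392
d1 = (ln(S_0'/K) + (r + sigma^2/2)*T) / (sigma*sqrt(T)) = 0.78646866
d2 = d1 - sigma*sqrt(T) = 0.75472074
exp(-rT) = 0.99841855
N(-d1) = 0.21579649; N(-d2) = 0.22520828
P = K * exp(-rT) * N(-d2) - S_0' * N(-d1) = 109.6400 * 0.99841855 * 0.22520828 - 112.17771392 * 0.21579649 = 0.4452

Answer: Price = 0.4452


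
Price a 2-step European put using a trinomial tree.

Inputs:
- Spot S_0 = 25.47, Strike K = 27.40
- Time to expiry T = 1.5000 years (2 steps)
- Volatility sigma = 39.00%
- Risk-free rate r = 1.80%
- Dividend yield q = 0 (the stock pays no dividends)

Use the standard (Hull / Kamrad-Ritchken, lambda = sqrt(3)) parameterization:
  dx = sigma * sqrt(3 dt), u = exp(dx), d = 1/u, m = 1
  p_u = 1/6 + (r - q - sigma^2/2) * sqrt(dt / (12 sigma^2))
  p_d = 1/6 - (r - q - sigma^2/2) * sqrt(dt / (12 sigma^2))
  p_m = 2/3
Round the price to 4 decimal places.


dt = T/N = 0.750000; dx = sigma*sqrt(3*dt) = 0.585000
u = exp(dx) = 1.794991; d = 1/u = 0.557106
p_u = 0.129455, p_m = 0.666667, p_d = 0.203878
Discount per step: exp(-r*dt) = 0.986591
Stock lattice S(k, j) with j the centered position index:
  k=0: S(0,+0) = 25.4700
  k=1: S(1,-1) = 14.1895; S(1,+0) = 25.4700; S(1,+1) = 45.7184
  k=2: S(2,-2) = 7.9050; S(2,-1) = 14.1895; S(2,+0) = 25.4700; S(2,+1) = 45.7184; S(2,+2) = 82.0642
Terminal payoffs V(N, j) = max(K - S_T, 0):
  V(2,-2) = 19.494954; V(2,-1) = 13.210514; V(2,+0) = 1.930000; V(2,+1) = 0.000000; V(2,+2) = 0.000000
Backward induction: V(k, j) = exp(-r*dt) * [p_u * V(k+1, j+1) + p_m * V(k+1, j) + p_d * V(k+1, j-1)]
  V(1,-1) = exp(-r*dt) * [p_u*1.930000 + p_m*13.210514 + p_d*19.494954] = 12.856711
  V(1,+0) = exp(-r*dt) * [p_u*0.000000 + p_m*1.930000 + p_d*13.210514] = 3.926634
  V(1,+1) = exp(-r*dt) * [p_u*0.000000 + p_m*0.000000 + p_d*1.930000] = 0.388209
  V(0,+0) = exp(-r*dt) * [p_u*0.388209 + p_m*3.926634 + p_d*12.856711] = 5.218290

Answer: Price = V(0,0) = 5.2183


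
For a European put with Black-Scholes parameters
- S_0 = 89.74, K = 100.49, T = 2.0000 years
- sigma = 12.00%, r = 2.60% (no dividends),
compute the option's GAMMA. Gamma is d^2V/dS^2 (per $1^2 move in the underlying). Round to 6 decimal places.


Answer: Gamma = 0.025221

Derivation:
d1 = -0.2754276343; d2 = -0.4451332618
phi(d1) = 0.3840937083; exp(-qT) = 1.0000000000; exp(-rT) = 0.9493288668
Gamma = exp(-qT) * phi(d1) / (S * sigma * sqrt(T)) = 1.0000000000 * 0.3840937083 / (89.7400 * 0.1200 * 1.4142135624) = 0.025221


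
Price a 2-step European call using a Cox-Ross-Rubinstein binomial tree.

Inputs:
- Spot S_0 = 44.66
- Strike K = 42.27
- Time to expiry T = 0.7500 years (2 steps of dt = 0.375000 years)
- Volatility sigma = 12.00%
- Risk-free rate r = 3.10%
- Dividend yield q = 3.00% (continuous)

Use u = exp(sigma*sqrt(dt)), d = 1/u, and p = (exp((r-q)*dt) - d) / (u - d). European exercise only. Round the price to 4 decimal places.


dt = T/N = 0.375000
u = exp(sigma*sqrt(dt)) = 1.076252; d = 1/u = 0.929150
p = (exp((r-q)*dt) - d) / (u - d) = 0.484187
Discount per step: exp(-r*dt) = 0.988442
Stock lattice S(k, i) with i counting down-moves:
  k=0: S(0,0) = 44.6600
  k=1: S(1,0) = 48.0654; S(1,1) = 41.4959
  k=2: S(2,0) = 51.7305; S(2,1) = 44.6600; S(2,2) = 38.5559
Terminal payoffs V(N, i) = max(S_T - K, 0):
  V(2,0) = 9.460504; V(2,1) = 2.390000; V(2,2) = 0.000000
Backward induction: V(k, i) = exp(-r*dt) * [p * V(k+1, i) + (1-p) * V(k+1, i+1)].
  V(1,0) = exp(-r*dt) * [p*9.460504 + (1-p)*2.390000] = 5.746255
  V(1,1) = exp(-r*dt) * [p*2.390000 + (1-p)*0.000000] = 1.143832
  V(0,0) = exp(-r*dt) * [p*5.746255 + (1-p)*1.143832] = 3.333289

Answer: Price = V(0,0) = 3.3333


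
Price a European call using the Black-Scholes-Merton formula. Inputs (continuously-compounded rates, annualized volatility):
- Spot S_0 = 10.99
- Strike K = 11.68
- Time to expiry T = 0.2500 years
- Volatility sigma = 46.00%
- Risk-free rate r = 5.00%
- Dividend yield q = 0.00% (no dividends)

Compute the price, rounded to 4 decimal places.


Answer: Price = 0.7813

Derivation:
d1 = (ln(S/K) + (r - q + 0.5*sigma^2) * T) / (sigma * sqrt(T)) = -0.09540091
d2 = d1 - sigma * sqrt(T) = -0.32540091
exp(-rT) = 0.98757780; exp(-qT) = 1.00000000
C = S_0 * exp(-qT) * N(d1) - K * exp(-rT) * N(d2)
N(d1) = 0.46199820; N(d2) = 0.37243883
C = 10.9900 * 1.00000000 * 0.46199820 - 11.6800 * 0.98757780 * 0.37243883 = 0.7813


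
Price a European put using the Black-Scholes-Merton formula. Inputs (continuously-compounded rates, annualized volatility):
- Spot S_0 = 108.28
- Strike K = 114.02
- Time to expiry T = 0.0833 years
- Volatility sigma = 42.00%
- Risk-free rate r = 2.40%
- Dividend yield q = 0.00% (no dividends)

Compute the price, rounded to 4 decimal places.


d1 = (ln(S/K) + (r - q + 0.5*sigma^2) * T) / (sigma * sqrt(T)) = -0.34901328
d2 = d1 - sigma * sqrt(T) = -0.47023258
exp(-rT) = 0.99800280; exp(-qT) = 1.00000000
P = K * exp(-rT) * N(-d2) - S_0 * exp(-qT) * N(-d1)
N(-d1) = 0.63646033; N(-d2) = 0.68090557
P = 114.0200 * 0.99800280 * 0.68090557 - 108.2800 * 1.00000000 * 0.63646033 = 8.5659

Answer: Price = 8.5659


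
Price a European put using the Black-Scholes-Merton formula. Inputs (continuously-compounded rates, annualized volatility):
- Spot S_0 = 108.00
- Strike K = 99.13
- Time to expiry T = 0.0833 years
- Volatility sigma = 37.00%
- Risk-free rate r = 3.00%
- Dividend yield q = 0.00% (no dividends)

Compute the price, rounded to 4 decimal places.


Answer: Price = 1.2660

Derivation:
d1 = (ln(S/K) + (r - q + 0.5*sigma^2) * T) / (sigma * sqrt(T)) = 0.87930862
d2 = d1 - sigma * sqrt(T) = 0.77252018
exp(-rT) = 0.99750412; exp(-qT) = 1.00000000
P = K * exp(-rT) * N(-d2) - S_0 * exp(-qT) * N(-d1)
N(-d1) = 0.18961698; N(-d2) = 0.21990320
P = 99.1300 * 0.99750412 * 0.21990320 - 108.0000 * 1.00000000 * 0.18961698 = 1.2660


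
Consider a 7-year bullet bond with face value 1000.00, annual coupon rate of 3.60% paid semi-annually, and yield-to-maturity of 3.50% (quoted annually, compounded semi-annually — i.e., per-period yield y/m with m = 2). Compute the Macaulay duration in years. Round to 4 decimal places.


Coupon per period c = face * coupon_rate / m = 18.000000
Periods per year m = 2; per-period yield y/m = 0.017500
Number of cashflows N = 14
Cashflows (t years, CF_t, discount factor 1/(1+y/m)^(m*t), PV):
  t = 0.5000: CF_t = 18.000000, DF = 0.982801, PV = 17.690418
  t = 1.0000: CF_t = 18.000000, DF = 0.965898, PV = 17.386160
  t = 1.5000: CF_t = 18.000000, DF = 0.949285, PV = 17.087135
  t = 2.0000: CF_t = 18.000000, DF = 0.932959, PV = 16.793253
  t = 2.5000: CF_t = 18.000000, DF = 0.916913, PV = 16.504426
  t = 3.0000: CF_t = 18.000000, DF = 0.901143, PV = 16.220566
  t = 3.5000: CF_t = 18.000000, DF = 0.885644, PV = 15.941588
  t = 4.0000: CF_t = 18.000000, DF = 0.870412, PV = 15.667408
  t = 4.5000: CF_t = 18.000000, DF = 0.855441, PV = 15.397944
  t = 5.0000: CF_t = 18.000000, DF = 0.840729, PV = 15.133115
  t = 5.5000: CF_t = 18.000000, DF = 0.826269, PV = 14.872840
  t = 6.0000: CF_t = 18.000000, DF = 0.812058, PV = 14.617042
  t = 6.5000: CF_t = 18.000000, DF = 0.798091, PV = 14.365643
  t = 7.0000: CF_t = 1018.000000, DF = 0.784365, PV = 798.483465
Price P = sum_t PV_t = 1006.161003
Macaulay numerator sum_t t * PV_t:
  t * PV_t at t = 0.5000: 8.845209
  t * PV_t at t = 1.0000: 17.386160
  t * PV_t at t = 1.5000: 25.630703
  t * PV_t at t = 2.0000: 33.586506
  t * PV_t at t = 2.5000: 41.261064
  t * PV_t at t = 3.0000: 48.661697
  t * PV_t at t = 3.5000: 55.795558
  t * PV_t at t = 4.0000: 62.669633
  t * PV_t at t = 4.5000: 69.290749
  t * PV_t at t = 5.0000: 75.665574
  t * PV_t at t = 5.5000: 81.800620
  t * PV_t at t = 6.0000: 87.702251
  t * PV_t at t = 6.5000: 93.376680
  t * PV_t at t = 7.0000: 5589.384258
Macaulay duration D = (sum_t t * PV_t) / P = 6291.056663 / 1006.161003 = 6.252535

Answer: Macaulay duration = 6.2525 years


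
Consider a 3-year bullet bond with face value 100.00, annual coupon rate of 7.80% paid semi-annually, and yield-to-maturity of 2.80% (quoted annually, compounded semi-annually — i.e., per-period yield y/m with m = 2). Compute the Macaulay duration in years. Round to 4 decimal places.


Answer: Macaulay duration = 2.7522 years

Derivation:
Coupon per period c = face * coupon_rate / m = 3.900000
Periods per year m = 2; per-period yield y/m = 0.014000
Number of cashflows N = 6
Cashflows (t years, CF_t, discount factor 1/(1+y/m)^(m*t), PV):
  t = 0.5000: CF_t = 3.900000, DF = 0.986193, PV = 3.846154
  t = 1.0000: CF_t = 3.900000, DF = 0.972577, PV = 3.793051
  t = 1.5000: CF_t = 3.900000, DF = 0.959149, PV = 3.740682
  t = 2.0000: CF_t = 3.900000, DF = 0.945906, PV = 3.689035
  t = 2.5000: CF_t = 3.900000, DF = 0.932847, PV = 3.638102
  t = 3.0000: CF_t = 103.900000, DF = 0.919967, PV = 95.584576
Price P = sum_t PV_t = 114.291599
Macaulay numerator sum_t t * PV_t:
  t * PV_t at t = 0.5000: 1.923077
  t * PV_t at t = 1.0000: 3.793051
  t * PV_t at t = 1.5000: 5.611022
  t * PV_t at t = 2.0000: 7.378070
  t * PV_t at t = 2.5000: 9.095254
  t * PV_t at t = 3.0000: 286.753728
Macaulay duration D = (sum_t t * PV_t) / P = 314.554203 / 114.291599 = 2.752208


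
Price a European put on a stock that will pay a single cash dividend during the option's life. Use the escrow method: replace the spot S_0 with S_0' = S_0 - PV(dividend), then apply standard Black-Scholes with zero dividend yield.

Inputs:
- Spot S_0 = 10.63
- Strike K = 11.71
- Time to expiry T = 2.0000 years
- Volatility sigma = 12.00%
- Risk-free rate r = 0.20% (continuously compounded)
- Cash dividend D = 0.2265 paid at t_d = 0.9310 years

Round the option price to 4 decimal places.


PV(D) = D * exp(-r * t_d) = 0.2265 * 0.99813973 = 0.22607865
S_0' = S_0 - PV(D) = 10.6300 - 0.22607865 = 10.40392135
d1 = (ln(S_0'/K) + (r + sigma^2/2)*T) / (sigma*sqrt(T)) = -0.58843299
d2 = d1 - sigma*sqrt(T) = -0.75813862
exp(-rT) = 0.99600799
N(-d1) = 0.72187915; N(-d2) = 0.77581600
P = K * exp(-rT) * N(-d2) - S_0' * N(-d1) = 11.7100 * 0.99600799 * 0.77581600 - 10.40392135 * 0.72187915 = 1.5382

Answer: Price = 1.5382


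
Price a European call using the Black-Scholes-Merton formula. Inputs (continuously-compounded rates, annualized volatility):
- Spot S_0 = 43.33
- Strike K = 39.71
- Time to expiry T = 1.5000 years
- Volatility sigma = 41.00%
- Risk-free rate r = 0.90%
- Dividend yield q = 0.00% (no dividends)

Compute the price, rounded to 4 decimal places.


d1 = (ln(S/K) + (r - q + 0.5*sigma^2) * T) / (sigma * sqrt(T)) = 0.45169625
d2 = d1 - sigma * sqrt(T) = -0.05044915
exp(-rT) = 0.98659072; exp(-qT) = 1.00000000
C = S_0 * exp(-qT) * N(d1) - K * exp(-rT) * N(d2)
N(d1) = 0.67425609; N(d2) = 0.47988223
C = 43.3300 * 1.00000000 * 0.67425609 - 39.7100 * 0.98659072 * 0.47988223 = 10.4149

Answer: Price = 10.4149


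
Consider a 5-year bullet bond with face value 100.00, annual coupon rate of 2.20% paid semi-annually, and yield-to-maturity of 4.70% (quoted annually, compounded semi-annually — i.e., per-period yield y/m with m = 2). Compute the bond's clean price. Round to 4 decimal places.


Coupon per period c = face * coupon_rate / m = 1.100000
Periods per year m = 2; per-period yield y/m = 0.023500
Number of cashflows N = 10
Cashflows (t years, CF_t, discount factor 1/(1+y/m)^(m*t), PV):
  t = 0.5000: CF_t = 1.100000, DF = 0.977040, PV = 1.074744
  t = 1.0000: CF_t = 1.100000, DF = 0.954606, PV = 1.050067
  t = 1.5000: CF_t = 1.100000, DF = 0.932688, PV = 1.025957
  t = 2.0000: CF_t = 1.100000, DF = 0.911273, PV = 1.002401
  t = 2.5000: CF_t = 1.100000, DF = 0.890350, PV = 0.979385
  t = 3.0000: CF_t = 1.100000, DF = 0.869907, PV = 0.956898
  t = 3.5000: CF_t = 1.100000, DF = 0.849934, PV = 0.934927
  t = 4.0000: CF_t = 1.100000, DF = 0.830419, PV = 0.913461
  t = 4.5000: CF_t = 1.100000, DF = 0.811352, PV = 0.892487
  t = 5.0000: CF_t = 101.100000, DF = 0.792723, PV = 80.144308
Price P = sum_t PV_t = 88.974635

Answer: Price = 88.9746


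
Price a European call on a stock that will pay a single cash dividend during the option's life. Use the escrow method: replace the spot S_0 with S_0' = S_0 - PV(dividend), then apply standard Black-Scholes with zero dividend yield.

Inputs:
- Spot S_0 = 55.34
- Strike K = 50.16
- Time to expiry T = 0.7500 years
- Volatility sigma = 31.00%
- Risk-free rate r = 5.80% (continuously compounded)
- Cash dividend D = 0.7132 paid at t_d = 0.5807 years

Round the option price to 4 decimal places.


PV(D) = D * exp(-r * t_d) = 0.7132 * 0.96688028 = 0.68957901
S_0' = S_0 - PV(D) = 55.3400 - 0.68957901 = 54.65042099
d1 = (ln(S_0'/K) + (r + sigma^2/2)*T) / (sigma*sqrt(T)) = 0.61562867
d2 = d1 - sigma*sqrt(T) = 0.34716080
exp(-rT) = 0.95743255
N(d1) = 0.73093019; N(d2) = 0.63576474
C = S_0' * N(d1) - K * exp(-rT) * N(d2) = 54.65042099 * 0.73093019 - 50.1600 * 0.95743255 * 0.63576474 = 9.4132

Answer: Price = 9.4132


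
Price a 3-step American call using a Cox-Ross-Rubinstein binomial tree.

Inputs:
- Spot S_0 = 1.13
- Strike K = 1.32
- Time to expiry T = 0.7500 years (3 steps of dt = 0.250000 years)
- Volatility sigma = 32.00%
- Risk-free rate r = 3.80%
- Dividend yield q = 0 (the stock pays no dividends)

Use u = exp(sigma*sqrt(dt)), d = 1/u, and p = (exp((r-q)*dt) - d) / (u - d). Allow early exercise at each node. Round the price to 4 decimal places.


Answer: Price = V(0,0) = 0.0600

Derivation:
dt = T/N = 0.250000
u = exp(sigma*sqrt(dt)) = 1.173511; d = 1/u = 0.852144
p = (exp((r-q)*dt) - d) / (u - d) = 0.489787
Discount per step: exp(-r*dt) = 0.990545
Stock lattice S(k, i) with i counting down-moves:
  k=0: S(0,0) = 1.1300
  k=1: S(1,0) = 1.3261; S(1,1) = 0.9629
  k=2: S(2,0) = 1.5562; S(2,1) = 1.1300; S(2,2) = 0.8205
  k=3: S(3,0) = 1.8262; S(3,1) = 1.3261; S(3,2) = 0.9629; S(3,3) = 0.6992
Terminal payoffs V(N, i) = max(S_T - K, 0):
  V(3,0) = 0.506164; V(3,1) = 0.006067; V(3,2) = 0.000000; V(3,3) = 0.000000
Backward induction: V(k, i) = exp(-r*dt) * [p * V(k+1, i) + (1-p) * V(k+1, i+1)]; then take max(V_cont, immediate exercise) for American.
  V(2,0) = exp(-r*dt) * [p*0.506164 + (1-p)*0.006067] = 0.248635; exercise = 0.236154; V(2,0) = max -> 0.248635
  V(2,1) = exp(-r*dt) * [p*0.006067 + (1-p)*0.000000] = 0.002944; exercise = 0.000000; V(2,1) = max -> 0.002944
  V(2,2) = exp(-r*dt) * [p*0.000000 + (1-p)*0.000000] = 0.000000; exercise = 0.000000; V(2,2) = max -> 0.000000
  V(1,0) = exp(-r*dt) * [p*0.248635 + (1-p)*0.002944] = 0.122114; exercise = 0.006067; V(1,0) = max -> 0.122114
  V(1,1) = exp(-r*dt) * [p*0.002944 + (1-p)*0.000000] = 0.001428; exercise = 0.000000; V(1,1) = max -> 0.001428
  V(0,0) = exp(-r*dt) * [p*0.122114 + (1-p)*0.001428] = 0.059966; exercise = 0.000000; V(0,0) = max -> 0.059966


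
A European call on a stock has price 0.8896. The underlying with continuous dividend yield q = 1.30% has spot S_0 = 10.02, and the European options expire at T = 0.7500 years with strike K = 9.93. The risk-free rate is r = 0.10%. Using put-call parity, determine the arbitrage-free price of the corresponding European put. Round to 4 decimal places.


Put-call parity: C - P = S_0 * exp(-qT) - K * exp(-rT).
S_0 * exp(-qT) = 10.0200 * 0.99029738 = 9.92277972
K * exp(-rT) = 9.9300 * 0.99925028 = 9.92255529
P = C - S*exp(-qT) + K*exp(-rT)
P = 0.8896 - 9.92277972 + 9.92255529 = 0.8894

Answer: Put price = 0.8894


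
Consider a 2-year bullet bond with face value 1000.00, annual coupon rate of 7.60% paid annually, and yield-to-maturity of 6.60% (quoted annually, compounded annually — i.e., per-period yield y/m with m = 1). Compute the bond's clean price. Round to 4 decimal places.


Coupon per period c = face * coupon_rate / m = 76.000000
Periods per year m = 1; per-period yield y/m = 0.066000
Number of cashflows N = 2
Cashflows (t years, CF_t, discount factor 1/(1+y/m)^(m*t), PV):
  t = 1.0000: CF_t = 76.000000, DF = 0.938086, PV = 71.294559
  t = 2.0000: CF_t = 1076.000000, DF = 0.880006, PV = 946.886363
Price P = sum_t PV_t = 1018.180922

Answer: Price = 1018.1809


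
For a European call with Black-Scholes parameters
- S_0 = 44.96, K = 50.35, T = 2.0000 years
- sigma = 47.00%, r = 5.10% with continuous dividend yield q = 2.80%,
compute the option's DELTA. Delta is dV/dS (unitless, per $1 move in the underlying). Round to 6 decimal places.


d1 = 0.2312007280; d2 = -0.4334796463
phi(d1) = 0.3884210212; exp(-qT) = 0.9455391359; exp(-rT) = 0.9030295517
N(d1) = 0.5914205678
Delta = exp(-qT) * N(d1) = 0.9455391359 * 0.5914205678 = 0.559211

Answer: Delta = 0.559211


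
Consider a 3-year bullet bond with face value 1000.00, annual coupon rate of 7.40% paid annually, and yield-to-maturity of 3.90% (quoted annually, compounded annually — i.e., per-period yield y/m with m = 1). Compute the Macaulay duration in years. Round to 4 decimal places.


Coupon per period c = face * coupon_rate / m = 74.000000
Periods per year m = 1; per-period yield y/m = 0.039000
Number of cashflows N = 3
Cashflows (t years, CF_t, discount factor 1/(1+y/m)^(m*t), PV):
  t = 1.0000: CF_t = 74.000000, DF = 0.962464, PV = 71.222329
  t = 2.0000: CF_t = 74.000000, DF = 0.926337, PV = 68.548921
  t = 3.0000: CF_t = 1074.000000, DF = 0.891566, PV = 957.541573
Price P = sum_t PV_t = 1097.312824
Macaulay numerator sum_t t * PV_t:
  t * PV_t at t = 1.0000: 71.222329
  t * PV_t at t = 2.0000: 137.097842
  t * PV_t at t = 3.0000: 2872.624720
Macaulay duration D = (sum_t t * PV_t) / P = 3080.944892 / 1097.312824 = 2.807718

Answer: Macaulay duration = 2.8077 years


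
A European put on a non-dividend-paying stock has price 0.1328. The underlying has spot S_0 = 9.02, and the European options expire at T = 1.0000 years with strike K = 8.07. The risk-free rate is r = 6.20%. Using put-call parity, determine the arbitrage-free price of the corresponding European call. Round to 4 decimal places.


Answer: Call price = 1.5679

Derivation:
Put-call parity: C - P = S_0 * exp(-qT) - K * exp(-rT).
S_0 * exp(-qT) = 9.0200 * 1.00000000 = 9.02000000
K * exp(-rT) = 8.0700 * 0.93988289 = 7.58485490
C = P + S*exp(-qT) - K*exp(-rT)
C = 0.1328 + 9.02000000 - 7.58485490 = 1.5679


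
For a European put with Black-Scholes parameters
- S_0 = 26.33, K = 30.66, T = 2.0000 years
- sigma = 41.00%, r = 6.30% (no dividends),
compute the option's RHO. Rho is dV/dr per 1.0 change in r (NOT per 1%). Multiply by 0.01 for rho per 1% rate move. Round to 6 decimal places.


d1 = 0.2446418724; d2 = -0.3351856882
phi(d1) = 0.3871808602; exp(-qT) = 1.0000000000; exp(-rT) = 0.8816148468
N(-d2) = 0.6312574913
Rho = -K*T*exp(-rT)*N(-d2) = -30.6600 * 2.0000 * 0.8816148468 * 0.6312574913 = -34.126173

Answer: Rho = -34.126173


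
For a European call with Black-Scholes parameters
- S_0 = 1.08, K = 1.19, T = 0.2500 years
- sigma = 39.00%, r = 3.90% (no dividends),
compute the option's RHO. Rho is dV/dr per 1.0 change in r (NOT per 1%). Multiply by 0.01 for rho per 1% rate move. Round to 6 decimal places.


d1 = -0.3498962358; d2 = -0.5448962358
phi(d1) = 0.3752539729; exp(-qT) = 1.0000000000; exp(-rT) = 0.9902973771
N(d2) = 0.2929124426
Rho = K*T*exp(-rT)*N(d2) = 1.1900 * 0.2500 * 0.9902973771 * 0.2929124426 = 0.086296

Answer: Rho = 0.086296


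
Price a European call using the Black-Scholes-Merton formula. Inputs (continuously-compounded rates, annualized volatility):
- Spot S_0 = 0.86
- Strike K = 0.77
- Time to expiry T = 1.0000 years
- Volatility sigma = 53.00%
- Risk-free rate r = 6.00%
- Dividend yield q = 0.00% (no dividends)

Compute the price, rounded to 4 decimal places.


d1 = (ln(S/K) + (r - q + 0.5*sigma^2) * T) / (sigma * sqrt(T)) = 0.58677712
d2 = d1 - sigma * sqrt(T) = 0.05677712
exp(-rT) = 0.94176453; exp(-qT) = 1.00000000
C = S_0 * exp(-qT) * N(d1) - K * exp(-rT) * N(d2)
N(d1) = 0.72132330; N(d2) = 0.52263863
C = 0.8600 * 1.00000000 * 0.72132330 - 0.7700 * 0.94176453 * 0.52263863 = 0.2413

Answer: Price = 0.2413


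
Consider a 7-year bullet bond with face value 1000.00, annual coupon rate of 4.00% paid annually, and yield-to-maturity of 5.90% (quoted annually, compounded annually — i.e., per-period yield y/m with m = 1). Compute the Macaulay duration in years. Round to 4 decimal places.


Answer: Macaulay duration = 6.1903 years

Derivation:
Coupon per period c = face * coupon_rate / m = 40.000000
Periods per year m = 1; per-period yield y/m = 0.059000
Number of cashflows N = 7
Cashflows (t years, CF_t, discount factor 1/(1+y/m)^(m*t), PV):
  t = 1.0000: CF_t = 40.000000, DF = 0.944287, PV = 37.771483
  t = 2.0000: CF_t = 40.000000, DF = 0.891678, PV = 35.667122
  t = 3.0000: CF_t = 40.000000, DF = 0.842000, PV = 33.680002
  t = 4.0000: CF_t = 40.000000, DF = 0.795090, PV = 31.803590
  t = 5.0000: CF_t = 40.000000, DF = 0.750793, PV = 30.031719
  t = 6.0000: CF_t = 40.000000, DF = 0.708964, PV = 28.358564
  t = 7.0000: CF_t = 1040.000000, DF = 0.669466, PV = 696.244245
Price P = sum_t PV_t = 893.556725
Macaulay numerator sum_t t * PV_t:
  t * PV_t at t = 1.0000: 37.771483
  t * PV_t at t = 2.0000: 71.334245
  t * PV_t at t = 3.0000: 101.040007
  t * PV_t at t = 4.0000: 127.214361
  t * PV_t at t = 5.0000: 150.158595
  t * PV_t at t = 6.0000: 170.151382
  t * PV_t at t = 7.0000: 4873.709716
Macaulay duration D = (sum_t t * PV_t) / P = 5531.379788 / 893.556725 = 6.190295


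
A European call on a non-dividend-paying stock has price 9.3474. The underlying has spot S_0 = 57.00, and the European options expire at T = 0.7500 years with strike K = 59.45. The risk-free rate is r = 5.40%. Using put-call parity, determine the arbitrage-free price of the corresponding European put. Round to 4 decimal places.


Put-call parity: C - P = S_0 * exp(-qT) - K * exp(-rT).
S_0 * exp(-qT) = 57.0000 * 1.00000000 = 57.00000000
K * exp(-rT) = 59.4500 * 0.96030916 = 57.09037983
P = C - S*exp(-qT) + K*exp(-rT)
P = 9.3474 - 57.00000000 + 57.09037983 = 9.4378

Answer: Put price = 9.4378


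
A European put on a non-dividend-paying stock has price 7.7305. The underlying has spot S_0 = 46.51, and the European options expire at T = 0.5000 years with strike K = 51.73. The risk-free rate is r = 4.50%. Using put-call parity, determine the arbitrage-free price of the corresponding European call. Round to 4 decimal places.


Put-call parity: C - P = S_0 * exp(-qT) - K * exp(-rT).
S_0 * exp(-qT) = 46.5100 * 1.00000000 = 46.51000000
K * exp(-rT) = 51.7300 * 0.97775124 = 50.57907150
C = P + S*exp(-qT) - K*exp(-rT)
C = 7.7305 + 46.51000000 - 50.57907150 = 3.6614

Answer: Call price = 3.6614


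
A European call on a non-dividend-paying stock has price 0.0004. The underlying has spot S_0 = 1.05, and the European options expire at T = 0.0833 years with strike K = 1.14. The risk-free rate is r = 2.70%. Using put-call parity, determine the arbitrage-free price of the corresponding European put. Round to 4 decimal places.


Answer: Put price = 0.0878

Derivation:
Put-call parity: C - P = S_0 * exp(-qT) - K * exp(-rT).
S_0 * exp(-qT) = 1.0500 * 1.00000000 = 1.05000000
K * exp(-rT) = 1.1400 * 0.99775343 = 1.13743891
P = C - S*exp(-qT) + K*exp(-rT)
P = 0.0004 - 1.05000000 + 1.13743891 = 0.0878


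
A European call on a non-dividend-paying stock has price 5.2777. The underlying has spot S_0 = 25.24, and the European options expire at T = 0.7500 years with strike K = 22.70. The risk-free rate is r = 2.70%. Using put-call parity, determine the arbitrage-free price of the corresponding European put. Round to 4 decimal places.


Answer: Put price = 2.2826

Derivation:
Put-call parity: C - P = S_0 * exp(-qT) - K * exp(-rT).
S_0 * exp(-qT) = 25.2400 * 1.00000000 = 25.24000000
K * exp(-rT) = 22.7000 * 0.97995365 = 22.24494795
P = C - S*exp(-qT) + K*exp(-rT)
P = 5.2777 - 25.24000000 + 22.24494795 = 2.2826


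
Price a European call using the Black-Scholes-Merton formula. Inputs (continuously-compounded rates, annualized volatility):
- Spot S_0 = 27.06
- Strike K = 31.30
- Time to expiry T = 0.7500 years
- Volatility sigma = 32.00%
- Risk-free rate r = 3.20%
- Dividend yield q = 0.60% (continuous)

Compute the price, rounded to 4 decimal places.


Answer: Price = 1.6782

Derivation:
d1 = (ln(S/K) + (r - q + 0.5*sigma^2) * T) / (sigma * sqrt(T)) = -0.31632110
d2 = d1 - sigma * sqrt(T) = -0.59344923
exp(-rT) = 0.97628571; exp(-qT) = 0.99551011
C = S_0 * exp(-qT) * N(d1) - K * exp(-rT) * N(d2)
N(d1) = 0.37587940; N(d2) = 0.27644028
C = 27.0600 * 0.99551011 * 0.37587940 - 31.3000 * 0.97628571 * 0.27644028 = 1.6782


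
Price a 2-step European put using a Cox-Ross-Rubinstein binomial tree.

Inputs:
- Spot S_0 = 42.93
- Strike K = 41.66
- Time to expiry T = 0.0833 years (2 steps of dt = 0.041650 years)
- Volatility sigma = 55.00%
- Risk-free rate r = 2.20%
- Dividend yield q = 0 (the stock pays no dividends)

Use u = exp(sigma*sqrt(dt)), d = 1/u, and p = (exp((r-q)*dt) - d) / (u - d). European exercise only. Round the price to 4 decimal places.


Answer: Price = V(0,0) = 2.0175

Derivation:
dt = T/N = 0.041650
u = exp(sigma*sqrt(dt)) = 1.118788; d = 1/u = 0.893825
p = (exp((r-q)*dt) - d) / (u - d) = 0.476043
Discount per step: exp(-r*dt) = 0.999084
Stock lattice S(k, i) with i counting down-moves:
  k=0: S(0,0) = 42.9300
  k=1: S(1,0) = 48.0296; S(1,1) = 38.3719
  k=2: S(2,0) = 53.7349; S(2,1) = 42.9300; S(2,2) = 34.2977
Terminal payoffs V(N, i) = max(K - S_T, 0):
  V(2,0) = 0.000000; V(2,1) = 0.000000; V(2,2) = 7.362268
Backward induction: V(k, i) = exp(-r*dt) * [p * V(k+1, i) + (1-p) * V(k+1, i+1)].
  V(1,0) = exp(-r*dt) * [p*0.000000 + (1-p)*0.000000] = 0.000000
  V(1,1) = exp(-r*dt) * [p*0.000000 + (1-p)*7.362268] = 3.853979
  V(0,0) = exp(-r*dt) * [p*0.000000 + (1-p)*3.853979] = 2.017470
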